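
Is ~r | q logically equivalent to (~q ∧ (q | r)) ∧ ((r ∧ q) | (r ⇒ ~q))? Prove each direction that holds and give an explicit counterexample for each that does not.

(→) This fails. Under r = F, q = F, the left side is true but the right side is false.

(←) This fails. Under r = T, q = F, the left side is false but the right side is true.

(⇒) fails and (⇐) fails.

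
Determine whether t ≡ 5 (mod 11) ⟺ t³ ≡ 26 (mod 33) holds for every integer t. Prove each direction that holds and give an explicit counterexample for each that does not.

[⇒] This fails: take t = 16. Then 16 ≡ 5 (mod 11), but 16³ = 4096 ≡ 4 (mod 33), not 26.

[⇐] Conversely, the residues r modulo 33 with r³ ≡ 26 (mod 33) are exactly {5}, and each is ≡ 5 (mod 11).

Only the converse holds.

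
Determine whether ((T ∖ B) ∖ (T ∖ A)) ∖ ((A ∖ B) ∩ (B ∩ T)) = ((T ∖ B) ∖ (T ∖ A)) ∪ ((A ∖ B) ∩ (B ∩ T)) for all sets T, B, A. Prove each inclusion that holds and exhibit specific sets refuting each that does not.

(⟸) Let x ∈ ((T ∖ B) ∖ (T ∖ A)) ∪ ((A ∖ B) ∩ (B ∩ T)). Then x ∈ T ∩ A and x ∉ B, from which x ∈ ((T ∖ B) ∖ (T ∖ A)) ∖ ((A ∖ B) ∩ (B ∩ T)).

(⟹) Let x ∈ ((T ∖ B) ∖ (T ∖ A)) ∖ ((A ∖ B) ∩ (B ∩ T)). Then x ∈ T ∩ A and x ∉ B, from which x ∈ ((T ∖ B) ∖ (T ∖ A)) ∪ ((A ∖ B) ∩ (B ∩ T)).

Both inclusions hold; the sets are equal.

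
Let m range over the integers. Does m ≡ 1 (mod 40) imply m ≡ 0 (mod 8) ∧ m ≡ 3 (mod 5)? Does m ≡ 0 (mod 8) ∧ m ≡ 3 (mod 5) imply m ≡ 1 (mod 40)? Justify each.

[⇒] This fails: m = 1 gives 1 ≡ 1 (mod 40) but 1 ≡ 1 (mod 8), so the conjunction on the right does not hold.

[⇐] This fails: m = 8 satisfies both congruences on the right (8 ≡ 0 mod 8 and 8 ≡ 3 mod 5) yet 8 ≡ 8 (mod 40), not 1.

Neither direction holds.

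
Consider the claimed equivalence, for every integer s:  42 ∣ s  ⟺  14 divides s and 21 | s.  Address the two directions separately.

Both directions hold.

(⇒) If 42 ∣ s, write s = 42q. Since 42 = 3·14, s = 14·(3q), so 14 ∣ s; and since 42 = 2·21, s = 21·(2q), so 21 ∣ s.

(⇐) Suppose 14 ∣ s and 21 ∣ s. Any common multiple of 14 and 21 is a multiple of their lcm; here lcm(14, 21) = 14·21/gcd(14, 21) = 294/7 = 42, so 42 ∣ s.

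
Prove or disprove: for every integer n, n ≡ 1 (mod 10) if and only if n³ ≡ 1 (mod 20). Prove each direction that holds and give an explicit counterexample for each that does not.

(⇒) This fails: take n = 11. Then 11 ≡ 1 (mod 10), but 11³ = 1331 ≡ 11 (mod 20), not 1.

(⇐) Conversely, the residues r modulo 20 with r³ ≡ 1 (mod 20) are exactly {1}, and each is ≡ 1 (mod 10).

(⇒) fails; (⇐) holds.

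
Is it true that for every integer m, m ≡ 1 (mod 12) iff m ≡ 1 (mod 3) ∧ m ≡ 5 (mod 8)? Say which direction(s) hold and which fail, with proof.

(→) This fails: m = 1 gives 1 ≡ 1 (mod 12) but 1 ≡ 1 (mod 8), so the conjunction on the right does not hold.

(←) Conversely, if m ≡ 1 (mod 3) and m ≡ 5 (mod 8), then by the Chinese remainder theorem m ≡ 13 (mod 24). Since 13 ≡ 1 (mod 12) and 12 ∣ 24, we get m ≡ 1 (mod 12).

Not equivalent: only (⇐) holds.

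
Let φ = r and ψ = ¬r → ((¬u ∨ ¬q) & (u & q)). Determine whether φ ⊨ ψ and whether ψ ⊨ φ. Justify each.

Both directions hold; the statement is true.

(⟸) Assume the antecedent. If r is true, r reduces to true regardless of the other variables. If r is false, the antecedent cannot hold. Either way r holds.

(⟹) Assume the antecedent. If r is true, ¬r → ((¬u ∨ ¬q) & (u & q)) reduces to true regardless of the other variables. If r is false, the antecedent cannot hold. Either way ¬r → ((¬u ∨ ¬q) & (u & q)) holds.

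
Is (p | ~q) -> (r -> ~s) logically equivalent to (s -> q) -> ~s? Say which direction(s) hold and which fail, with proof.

Both directions fail.

[⇒] This fails. Under p = F, r = F, s = T, q = T, the left side is true but the right side is false.

[⇐] This fails. Under p = F, r = T, s = T, q = F, the left side is false but the right side is true.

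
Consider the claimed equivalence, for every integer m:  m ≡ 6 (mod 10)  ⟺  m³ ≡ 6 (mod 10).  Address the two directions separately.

Both directions hold.

(⇒) Suppose m ≡ 6 (mod 10). Write m = 10j + 6. Then (10j + 6)³ = 1000j³ + 1800j² + 1080j + 216 = 10(100j³ + 180j² + 108j + 21) + 6, so m³ ≡ 6 (mod 10).

(⇐) Conversely, suppose m³ ≡ 6 (mod 10). The only residue r in {0, …, 9} with r³ ≡ 6 (mod 10) is r = 6, so m ≡ 6 (mod 10).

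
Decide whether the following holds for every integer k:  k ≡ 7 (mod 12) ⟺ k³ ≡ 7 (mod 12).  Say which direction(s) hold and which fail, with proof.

(⟸) Suppose k³ ≡ 7 (mod 12). The only residue r in {0, …, 11} with r³ ≡ 7 (mod 12) is r = 7, so k ≡ 7 (mod 12).

(⟹) Suppose k ≡ 7 (mod 12). Write k = 12j + 7. Then (12j + 7)³ = 1728j³ + 3024j² + 1764j + 343 = 12(144j³ + 252j² + 147j + 28) + 7, so k³ ≡ 7 (mod 12).

Both directions hold.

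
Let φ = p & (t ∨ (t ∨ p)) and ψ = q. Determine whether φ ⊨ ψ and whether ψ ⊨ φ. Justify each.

(⇒) This fails. Under q = F, p = T, t = F, the left side is true but the right side is false.

(⇐) This fails. Under q = T, p = F, t = F, the left side is false but the right side is true.

Neither implication holds.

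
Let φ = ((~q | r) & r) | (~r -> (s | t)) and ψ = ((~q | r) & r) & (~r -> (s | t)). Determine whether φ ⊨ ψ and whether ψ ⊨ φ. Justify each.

(→) This fails. Under q = F, s = T, r = F, t = F, the left side is true but the right side is false.

(←) Assume the antecedent. If r is true, the consequent reduces to true regardless of the other variables. If r is false, the antecedent cannot hold. Either way the consequent holds.

Only the converse holds.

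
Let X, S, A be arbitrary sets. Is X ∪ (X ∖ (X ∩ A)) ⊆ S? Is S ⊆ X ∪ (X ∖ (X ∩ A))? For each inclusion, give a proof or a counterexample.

(⟹) This inclusion fails. Take X = {1}, S = ∅, A = ∅; then 1 ∈ X ∪ (X ∖ (X ∩ A)) but 1 ∉ S.

(⟸) This inclusion fails. Take X = ∅, S = {1}, A = ∅; then 1 ∈ S but 1 ∉ X ∪ (X ∖ (X ∩ A)).

(⊆) fails and (⊇) fails.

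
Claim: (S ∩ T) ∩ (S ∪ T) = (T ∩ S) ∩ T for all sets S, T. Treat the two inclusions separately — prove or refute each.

Both inclusions hold; the sets are equal.

Forward inclusion. Let x ∈ (S ∩ T) ∩ (S ∪ T). Then x ∈ S ∩ T, from which x ∈ (T ∩ S) ∩ T.

Reverse inclusion. Let x ∈ (T ∩ S) ∩ T. Then x ∈ S ∩ T, from which x ∈ (S ∩ T) ∩ (S ∪ T).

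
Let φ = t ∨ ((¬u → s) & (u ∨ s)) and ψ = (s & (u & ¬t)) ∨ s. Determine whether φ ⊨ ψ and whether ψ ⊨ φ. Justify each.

(←) Assume the antecedent. If u is true, t ∨ ((¬u → s) & (u ∨ s)) reduces to true regardless of the other variables. If u is false, the antecedent forces (u = F, s = T, t = F) or (u = F, s = T, t = T), and t ∨ ((¬u → s) & (u ∨ s)) holds there. Either way t ∨ ((¬u → s) & (u ∨ s)) holds.

(→) This fails. Under u = T, s = F, t = F, the left side is true but the right side is false.

(⇒) fails; (⇐) holds.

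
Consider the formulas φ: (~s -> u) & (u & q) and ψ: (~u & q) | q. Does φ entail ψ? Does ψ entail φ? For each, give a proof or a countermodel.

Not equivalent: only (⇒) holds.

(⟹) Assume the antecedent. If u is true, the antecedent forces (u = T, s = F, q = T) or (u = T, s = T, q = T), and (~u & q) | q holds there. If u is false, the antecedent cannot hold. Either way (~u & q) | q holds.

(⟸) This fails. Under u = F, s = F, q = T, the left side is false but the right side is true.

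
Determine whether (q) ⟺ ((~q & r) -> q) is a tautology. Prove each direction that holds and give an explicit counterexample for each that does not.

Only the forward direction holds.

(⇐) This fails. Under r = F, q = F, the left side is false but the right side is true.

(⇒) Assume the antecedent. If r is true, the antecedent forces (r = T, q = T), and (~q & r) -> q holds there. If r is false, (~q & r) -> q reduces to true regardless of the other variables. Either way (~q & r) -> q holds.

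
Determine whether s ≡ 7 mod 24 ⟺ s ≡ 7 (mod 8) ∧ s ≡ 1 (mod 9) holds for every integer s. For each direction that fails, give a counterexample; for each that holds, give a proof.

[⇒] This fails: s = 31 gives 31 ≡ 7 (mod 24) but 31 ≡ 4 (mod 9), so the conjunction on the right does not hold.

[⇐] Conversely, if s ≡ 7 (mod 8) and s ≡ 1 (mod 9), then by the Chinese remainder theorem s ≡ 55 (mod 72). Since 55 ≡ 7 (mod 24) and 24 ∣ 72, we get s ≡ 7 (mod 24).

Only the converse holds.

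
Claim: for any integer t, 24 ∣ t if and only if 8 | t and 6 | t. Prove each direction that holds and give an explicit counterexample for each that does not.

Forward direction. If 24 ∣ t, write t = 24q. Since 24 = 3·8, t = 8·(3q), so 8 ∣ t; and since 24 = 4·6, t = 6·(4q), so 6 ∣ t.

Converse. Suppose 8 ∣ t and 6 ∣ t. Any common multiple of 8 and 6 is a multiple of their lcm; here lcm(8, 6) = 8·6/gcd(8, 6) = 48/2 = 24, so 24 ∣ t.

Equivalent; both directions hold.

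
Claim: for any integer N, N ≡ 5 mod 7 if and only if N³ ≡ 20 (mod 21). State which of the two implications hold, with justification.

(⟹) This fails: take N = 12. Then 12 ≡ 5 (mod 7), but 12³ = 1728 ≡ 6 (mod 21), not 20.

(⟸) This fails: take N = 17. Then 17³ = 4913 ≡ 20 (mod 21), yet 17 ≡ 3 (mod 7), not 5.

Neither implication holds.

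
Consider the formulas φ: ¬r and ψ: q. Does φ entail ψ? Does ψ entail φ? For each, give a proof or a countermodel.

(⟹) This fails. Under r = F, q = F, the left side is true but the right side is false.

(⟸) This fails. Under r = T, q = T, the left side is false but the right side is true.

Neither direction holds.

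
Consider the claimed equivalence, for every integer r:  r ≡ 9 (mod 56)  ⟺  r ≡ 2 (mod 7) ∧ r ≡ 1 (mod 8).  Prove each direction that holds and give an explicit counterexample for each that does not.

(⟸) If r ≡ 2 (mod 7) and r ≡ 1 (mod 8), then by the Chinese remainder theorem r ≡ 9 (mod 56). This is exactly r ≡ 9 (mod 56).

(⟹) Suppose r ≡ 9 (mod 56); write r = 56j + 9. Since 7 ∣ 56, reducing mod 7 gives r ≡ 9 ≡ 2 (mod 7); since 8 ∣ 56, reducing mod 8 gives r ≡ 9 ≡ 1 (mod 8).

Both directions hold; the statement is true.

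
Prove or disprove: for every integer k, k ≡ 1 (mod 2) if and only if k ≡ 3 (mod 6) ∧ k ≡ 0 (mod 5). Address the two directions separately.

Only the reverse direction holds.

Forward direction. This fails: k = 1 gives 1 ≡ 1 (mod 2) but 1 ≡ 1 (mod 6), so the conjunction on the right does not hold.

Converse. If k ≡ 3 (mod 6) and k ≡ 0 (mod 5), then by the Chinese remainder theorem k ≡ 15 (mod 30). Since 15 ≡ 1 (mod 2) and 2 ∣ 30, we get k ≡ 1 (mod 2).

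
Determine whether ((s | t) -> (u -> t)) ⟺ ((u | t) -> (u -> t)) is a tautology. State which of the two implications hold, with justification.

(⇒) fails; (⇐) holds.

(⇒) This fails. Under s = F, u = T, t = F, the left side is true but the right side is false.

(⇐) Assume the antecedent. If u is true, the antecedent forces (s = F, u = T, t = T) or (s = T, u = T, t = T), and (s | t) -> (u -> t) holds there. If u is false, (s | t) -> (u -> t) reduces to true regardless of the other variables. Either way (s | t) -> (u -> t) holds.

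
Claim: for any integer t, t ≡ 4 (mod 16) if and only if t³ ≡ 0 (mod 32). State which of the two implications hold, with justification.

The forward direction holds; the converse fails.

[⇒] Suppose t ≡ 4 (mod 16). Working modulo 32, t ∈ {4, 20}; for each such r, r³ ≡ 0 (mod 32).

[⇐] This fails: take t = 0. Then 0³ = 0 ≡ 0 (mod 32), yet 0 ≡ 0 (mod 16), not 4.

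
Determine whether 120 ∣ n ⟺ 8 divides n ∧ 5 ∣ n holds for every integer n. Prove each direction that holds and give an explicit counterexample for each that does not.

Only the forward direction holds.

(⇒) If 120 ∣ n, write n = 120q. Since 120 = 15·8, n = 8·(15q), so 8 ∣ n; and since 120 = 24·5, n = 5·(24q), so 5 ∣ n.

(⇐) This fails: take n = 40. Both 8 ∣ 40 and 5 ∣ 40, yet 40 is not a multiple of 120 (since 40 = 0·120 + 40), so 120 ∤ 40.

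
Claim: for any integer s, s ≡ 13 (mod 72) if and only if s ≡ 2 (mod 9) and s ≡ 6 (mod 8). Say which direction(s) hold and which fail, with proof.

[⇒] This fails: s = 13 gives 13 ≡ 13 (mod 72) but 13 ≡ 4 (mod 9), so the conjunction on the right does not hold.

[⇐] This fails: s = 38 satisfies both congruences on the right (38 ≡ 2 mod 9 and 38 ≡ 6 mod 8) yet 38 ≡ 38 (mod 72), not 13.

Both directions fail.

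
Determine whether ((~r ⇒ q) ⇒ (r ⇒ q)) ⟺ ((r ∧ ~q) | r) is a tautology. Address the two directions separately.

[⇒] This fails. Under r = F, q = F, the left side is true but the right side is false.

[⇐] This fails. Under r = T, q = F, the left side is false but the right side is true.

(⇒) fails and (⇐) fails.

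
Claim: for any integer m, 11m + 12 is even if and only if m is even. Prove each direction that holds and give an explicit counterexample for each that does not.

Forward direction. Suppose 11m + 12 is even. Since 11 is odd, 11m and m have the same parity, so 11m + 12 ≡ m + 12 (mod 2). As 12 is even, 11m + 12 is even exactly when m is even. Thus m is even.

Converse. Suppose m is even; write m = 2j. Then 11m + 12 = 11·(2j) + 12 = 2·11j + 12, which is even.

Both directions hold.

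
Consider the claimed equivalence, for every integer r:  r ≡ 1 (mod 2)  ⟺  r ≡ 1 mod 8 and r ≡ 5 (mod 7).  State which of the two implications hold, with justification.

(⟹) This fails: r = 1 gives 1 ≡ 1 (mod 2) but 1 ≡ 1 (mod 7), so the conjunction on the right does not hold.

(⟸) Conversely, if r ≡ 1 (mod 8) and r ≡ 5 (mod 7), then by the Chinese remainder theorem r ≡ 33 (mod 56). Since 33 ≡ 1 (mod 2) and 2 ∣ 56, we get r ≡ 1 (mod 2).

Only the reverse direction holds.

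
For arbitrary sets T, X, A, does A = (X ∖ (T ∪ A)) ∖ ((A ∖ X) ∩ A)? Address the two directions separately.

(⊆) fails and (⊇) fails.

(⟹) This inclusion fails. Take T = ∅, X = ∅, A = {1}; then 1 ∈ A but 1 ∉ (X ∖ (T ∪ A)) ∖ ((A ∖ X) ∩ A).

(⟸) This inclusion fails. Take T = ∅, X = {1}, A = ∅; then 1 ∈ (X ∖ (T ∪ A)) ∖ ((A ∖ X) ∩ A) but 1 ∉ A.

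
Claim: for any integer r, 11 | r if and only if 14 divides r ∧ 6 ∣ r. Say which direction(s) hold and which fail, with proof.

Both directions fail.

(⇒) This fails: take r = 11. Certainly 11 ∣ 11, but 14 ∤ 11.

(⇐) This fails: take r = 42. Both 14 ∣ 42 and 6 ∣ 42, yet 42 is not a multiple of 11 (since 42 = 3·11 + 9), so 11 ∤ 42.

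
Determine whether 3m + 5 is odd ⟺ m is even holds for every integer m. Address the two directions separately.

Both directions hold; the statement is true.

(→) Suppose 3m + 5 is odd. Since 3 is odd, 3m and m have the same parity, so 3m + 5 ≡ m + 5 (mod 2). As 5 is odd, 3m + 5 is odd exactly when m is even. Thus m is even.

(←) Conversely, suppose m is even; write m = 2j. Then 3m + 5 = 3·(2j) + 5 = 2·3j + 5, which is odd.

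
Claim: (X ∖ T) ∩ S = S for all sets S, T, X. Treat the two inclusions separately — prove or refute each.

The sets are not equal: only the forward inclusion holds.

Forward inclusion. Let x ∈ (X ∖ T) ∩ S. Then x ∈ S ∩ X and x ∉ T, from which x ∈ S.

Reverse inclusion. This inclusion fails. Take S = {1}, T = ∅, X = ∅; then 1 ∈ S but 1 ∉ (X ∖ T) ∩ S.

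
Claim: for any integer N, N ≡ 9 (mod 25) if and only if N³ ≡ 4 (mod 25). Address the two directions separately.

Forward direction. Suppose N ≡ 9 (mod 25). Write N = 25j + 9. Then (25j + 9)³ = 15625j³ + 16875j² + 6075j + 729 = 25(625j³ + 675j² + 243j + 29) + 4, so N³ ≡ 4 (mod 25).

Converse. Suppose N³ ≡ 4 (mod 25). The only residue r in {0, …, 24} with r³ ≡ 4 (mod 25) is r = 9, so N ≡ 9 (mod 25).

Both directions hold; the statement is true.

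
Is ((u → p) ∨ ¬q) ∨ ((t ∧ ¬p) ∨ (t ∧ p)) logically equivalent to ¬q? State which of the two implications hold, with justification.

(⇒) fails; (⇐) holds.

(→) This fails. Under p = F, u = F, q = T, t = F, the left side is true but the right side is false.

(←) Assume the antecedent. If q is true, the antecedent cannot hold. If q is false, the consequent reduces to true regardless of the other variables. Either way the consequent holds.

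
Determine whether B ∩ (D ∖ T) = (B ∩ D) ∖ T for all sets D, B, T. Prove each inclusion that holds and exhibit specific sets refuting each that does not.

(⊆) Let x ∈ B ∩ (D ∖ T). Then x ∈ D ∩ B and x ∉ T, from which x ∈ (B ∩ D) ∖ T.

(⊇) Let x ∈ (B ∩ D) ∖ T. Then x ∈ D ∩ B and x ∉ T, from which x ∈ B ∩ (D ∖ T).

Both inclusions hold.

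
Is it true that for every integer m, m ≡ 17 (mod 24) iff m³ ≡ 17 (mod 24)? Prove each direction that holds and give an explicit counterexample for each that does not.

Both directions hold; the statement is true.

(→) Suppose m ≡ 17 (mod 24). Write m = 24j + 17. Then (24j + 17)³ = 13824j³ + 29376j² + 20808j + 4913 = 24(576j³ + 1224j² + 867j + 204) + 17, so m³ ≡ 17 (mod 24).

(←) Conversely, suppose m³ ≡ 17 (mod 24). The only residue r in {0, …, 23} with r³ ≡ 17 (mod 24) is r = 17, so m ≡ 17 (mod 24).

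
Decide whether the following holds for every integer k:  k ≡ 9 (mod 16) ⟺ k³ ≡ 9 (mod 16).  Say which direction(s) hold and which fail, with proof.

(⟹) Suppose k ≡ 9 (mod 16). Write k = 16j + 9. Then (16j + 9)³ = 4096j³ + 6912j² + 3888j + 729 = 16(256j³ + 432j² + 243j + 45) + 9, so k³ ≡ 9 (mod 16).

(⟸) Conversely, suppose k³ ≡ 9 (mod 16). The only residue r in {0, …, 15} with r³ ≡ 9 (mod 16) is r = 9, so k ≡ 9 (mod 16).

Equivalent; both directions hold.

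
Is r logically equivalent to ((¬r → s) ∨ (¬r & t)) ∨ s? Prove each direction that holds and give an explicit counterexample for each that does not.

(⟹) Assume the antecedent. If r is true, ((¬r → s) ∨ (¬r & t)) ∨ s reduces to true regardless of the other variables. If r is false, the antecedent cannot hold. Either way ((¬r → s) ∨ (¬r & t)) ∨ s holds.

(⟸) This fails. Under r = F, t = T, s = F, the left side is false but the right side is true.

Only the forward implication holds.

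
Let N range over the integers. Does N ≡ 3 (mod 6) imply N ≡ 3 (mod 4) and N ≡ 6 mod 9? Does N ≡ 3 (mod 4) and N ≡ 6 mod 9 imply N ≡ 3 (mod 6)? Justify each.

(⇒) fails; (⇐) holds.

(⇒) This fails: N = 33 gives 33 ≡ 3 (mod 6) but 33 ≡ 1 (mod 4), so the conjunction on the right does not hold.

(⇐) Conversely, if N ≡ 3 (mod 4) and N ≡ 6 (mod 9), then by the Chinese remainder theorem N ≡ 15 (mod 36). Since 15 ≡ 3 (mod 6) and 6 ∣ 36, we get N ≡ 3 (mod 6).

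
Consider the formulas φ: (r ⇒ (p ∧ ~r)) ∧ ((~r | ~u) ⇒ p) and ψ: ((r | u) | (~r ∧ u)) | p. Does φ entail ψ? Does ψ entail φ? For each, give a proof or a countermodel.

Not equivalent: only (⇒) holds.

(⇐) This fails. Under p = F, r = T, u = F, the left side is false but the right side is true.

(⇒) Assume the antecedent. If p is true, ((r | u) | (~r ∧ u)) | p reduces to true regardless of the other variables. If p is false, the antecedent cannot hold. Either way ((r | u) | (~r ∧ u)) | p holds.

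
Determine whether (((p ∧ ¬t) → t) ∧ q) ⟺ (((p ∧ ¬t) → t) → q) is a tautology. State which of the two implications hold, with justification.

Only the forward implication holds.

(⇒) Assume the antecedent. If t is true, the antecedent forces (t = T, p = F, q = T) or (t = T, p = T, q = T), and ((p ∧ ¬t) → t) → q holds there. If t is false, the antecedent forces (t = F, p = F, q = T), and ((p ∧ ¬t) → t) → q holds there. Either way ((p ∧ ¬t) → t) → q holds.

(⇐) This fails. Under t = F, p = T, q = F, the left side is false but the right side is true.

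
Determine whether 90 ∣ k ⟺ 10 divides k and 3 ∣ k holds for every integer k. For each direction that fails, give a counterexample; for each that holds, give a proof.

Only the forward implication holds.

(⇐) This fails: take k = 30. Both 10 ∣ 30 and 3 ∣ 30, yet 30 is not a multiple of 90 (since 30 = 0·90 + 30), so 90 ∤ 30.

(⇒) If 90 ∣ k, write k = 90q. Since 90 = 9·10, k = 10·(9q), so 10 ∣ k; and since 90 = 30·3, k = 3·(30q), so 3 ∣ k.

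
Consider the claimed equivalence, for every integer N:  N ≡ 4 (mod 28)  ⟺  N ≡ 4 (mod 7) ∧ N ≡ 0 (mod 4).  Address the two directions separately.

Both directions hold.

(⇒) Suppose N ≡ 4 (mod 28); write N = 28j + 4. Since 7 ∣ 28, reducing mod 7 gives N ≡ 4 (mod 7); since 4 ∣ 28, reducing mod 4 gives N ≡ 4 ≡ 0 (mod 4).

(⇐) Conversely, if N ≡ 4 (mod 7) and N ≡ 0 (mod 4), then by the Chinese remainder theorem N ≡ 4 (mod 28). This is exactly N ≡ 4 (mod 28).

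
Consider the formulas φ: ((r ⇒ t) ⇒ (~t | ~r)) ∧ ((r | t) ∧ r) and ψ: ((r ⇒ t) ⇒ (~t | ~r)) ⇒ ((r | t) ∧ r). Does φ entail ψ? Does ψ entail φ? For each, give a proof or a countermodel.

[⇐] This fails. Under t = T, r = T, the left side is false but the right side is true.

[⇒] Assume the antecedent. If t is true, the antecedent cannot hold. If t is false, the antecedent forces (t = F, r = T), and the consequent holds there. Either way the consequent holds.

Only the forward implication holds.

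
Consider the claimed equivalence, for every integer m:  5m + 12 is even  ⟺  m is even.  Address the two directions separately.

Equivalent; both directions hold.

(⇐) Suppose m is even; write m = 2j. Then 5m + 12 = 5·(2j) + 12 = 2·5j + 12, which is even.

(⇒) Suppose 5m + 12 is even. Since 5 is odd, 5m and m have the same parity, so 5m + 12 ≡ m + 12 (mod 2). As 12 is even, 5m + 12 is even exactly when m is even. Thus m is even.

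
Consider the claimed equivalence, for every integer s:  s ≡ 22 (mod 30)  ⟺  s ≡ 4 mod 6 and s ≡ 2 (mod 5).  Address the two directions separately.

(→) Suppose s ≡ 22 (mod 30); write s = 30j + 22. Since 6 ∣ 30, reducing mod 6 gives s ≡ 22 ≡ 4 (mod 6); since 5 ∣ 30, reducing mod 5 gives s ≡ 22 ≡ 2 (mod 5).

(←) Conversely, if s ≡ 4 (mod 6) and s ≡ 2 (mod 5), then by the Chinese remainder theorem s ≡ 22 (mod 30). This is exactly s ≡ 22 (mod 30).

Equivalent; both directions hold.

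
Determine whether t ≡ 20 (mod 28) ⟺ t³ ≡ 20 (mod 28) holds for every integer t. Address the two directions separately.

(⟹) Suppose t ≡ 20 (mod 28). Write t = 28j + 20. Then (28j + 20)³ = 21952j³ + 47040j² + 33600j + 8000 = 28(784j³ + 1680j² + 1200j + 285) + 20, so t³ ≡ 20 (mod 28).

(⟸) This fails: take t = 6. Then 6³ = 216 ≡ 20 (mod 28), yet 6 ≡ 6 (mod 28), not 20.

The forward direction holds; the converse fails.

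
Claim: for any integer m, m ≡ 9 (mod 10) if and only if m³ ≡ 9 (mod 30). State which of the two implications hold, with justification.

(⇒) This fails: take m = 19. Then 19 ≡ 9 (mod 10), but 19³ = 6859 ≡ 19 (mod 30), not 9.

(⇐) Conversely, the residues r modulo 30 with r³ ≡ 9 (mod 30) are exactly {9}, and each is ≡ 9 (mod 10).

Not equivalent: only (⇐) holds.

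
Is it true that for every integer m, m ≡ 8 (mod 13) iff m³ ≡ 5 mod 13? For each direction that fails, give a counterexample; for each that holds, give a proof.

Only the forward direction holds.

(→) Suppose m ≡ 8 (mod 13). Write m = 13j + 8. Then (13j + 8)³ = 2197j³ + 4056j² + 2496j + 512 = 13(169j³ + 312j² + 192j + 39) + 5, so m³ ≡ 5 (mod 13).

(←) This fails: take m = 7. Then 7³ = 343 ≡ 5 (mod 13), yet 7 ≡ 7 (mod 13), not 8.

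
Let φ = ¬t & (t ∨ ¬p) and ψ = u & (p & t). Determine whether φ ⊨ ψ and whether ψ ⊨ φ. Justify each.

Both directions fail.

[⇒] This fails. Under u = F, t = F, p = F, the left side is true but the right side is false.

[⇐] This fails. Under u = T, t = T, p = T, the left side is false but the right side is true.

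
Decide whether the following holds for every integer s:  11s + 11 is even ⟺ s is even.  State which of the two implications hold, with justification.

Forward direction. This fails: s = 5 gives 11s + 11 = 66, which is even, but 5 is odd, not even.

Converse. This also fails: s = 0 is even, but 11s + 11 = 11 is odd, not even.

Both directions fail.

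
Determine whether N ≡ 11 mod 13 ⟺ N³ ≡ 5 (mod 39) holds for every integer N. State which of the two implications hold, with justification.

Forward direction. This fails: take N = 24. Then 24 ≡ 11 (mod 13), but 24³ = 13824 ≡ 18 (mod 39), not 5.

Converse. This fails: take N = 8. Then 8³ = 512 ≡ 5 (mod 39), yet 8 ≡ 8 (mod 13), not 11.

(⇒) fails and (⇐) fails.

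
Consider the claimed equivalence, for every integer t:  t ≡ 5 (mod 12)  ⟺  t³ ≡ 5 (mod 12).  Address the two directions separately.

(⇐) For the converse, argue contrapositively. If t ≢ 5 (mod 12), then t is congruent to one of 0, 1, 2, 3, 4, 6, 7, 8, 9, 10, 11 modulo 12, and these give t³ ≡ 0, 1, 8, 3, 4, 0, 7, 8, 9, 4, 11 respectively — never 5.

(⇒) Suppose t ≡ 5 (mod 12). Write t = 12j + 5. Then (12j + 5)³ = 1728j³ + 2160j² + 900j + 125 = 12(144j³ + 180j² + 75j + 10) + 5, so t³ ≡ 5 (mod 12).

Both implications hold.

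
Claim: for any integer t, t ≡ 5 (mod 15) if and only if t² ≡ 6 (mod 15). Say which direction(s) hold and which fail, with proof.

(⇒) fails and (⇐) fails.

Forward direction. This fails: take t = 5. Then 5 ≡ 5 (mod 15), but 5² = 25 ≡ 10 (mod 15), not 6.

Converse. This fails: take t = 6. Then 6² = 36 ≡ 6 (mod 15), yet 6 ≡ 6 (mod 15), not 5.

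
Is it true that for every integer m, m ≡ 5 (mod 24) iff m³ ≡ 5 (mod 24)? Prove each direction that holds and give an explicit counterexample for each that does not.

Both implications hold.

(⇒) Suppose m ≡ 5 (mod 24). Write m = 24j + 5. Then (24j + 5)³ = 13824j³ + 8640j² + 1800j + 125 = 24(576j³ + 360j² + 75j + 5) + 5, so m³ ≡ 5 (mod 24).

(⇐) Conversely, suppose m³ ≡ 5 (mod 24). The only residue r in {0, …, 23} with r³ ≡ 5 (mod 24) is r = 5, so m ≡ 5 (mod 24).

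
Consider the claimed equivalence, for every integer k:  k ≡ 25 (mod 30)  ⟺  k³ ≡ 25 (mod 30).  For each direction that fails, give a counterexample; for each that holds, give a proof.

(⟸) Suppose k³ ≡ 25 (mod 30). The only residue r in {0, …, 29} with r³ ≡ 25 (mod 30) is r = 25, so k ≡ 25 (mod 30).

(⟹) Suppose k ≡ 25 (mod 30). Write k = 30j + 25. Then (30j + 25)³ = 27000j³ + 67500j² + 56250j + 15625 = 30(900j³ + 2250j² + 1875j + 520) + 25, so k³ ≡ 25 (mod 30).

The biconditional holds.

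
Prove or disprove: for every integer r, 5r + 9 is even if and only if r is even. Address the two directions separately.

Both directions fail.

(⇒) This fails: r = 5 gives 5r + 9 = 34, which is even, but 5 is odd, not even.

(⇐) This also fails: r = 2 is even, but 5r + 9 = 19 is odd, not even.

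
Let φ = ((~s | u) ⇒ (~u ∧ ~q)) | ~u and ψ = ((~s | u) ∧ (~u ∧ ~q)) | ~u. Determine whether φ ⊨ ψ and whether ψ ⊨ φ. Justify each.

The biconditional holds.

(→) Assume the antecedent. If q is true, the antecedent forces (q = T, u = F, s = F) or (q = T, u = F, s = T), and ((~s | u) ∧ (~u ∧ ~q)) | ~u holds there. If q is false, the antecedent forces (q = F, u = F, s = F) or (q = F, u = F, s = T), and ((~s | u) ∧ (~u ∧ ~q)) | ~u holds there. Either way ((~s | u) ∧ (~u ∧ ~q)) | ~u holds.

(←) Assume the antecedent. If q is true, the antecedent forces (q = T, u = F, s = F) or (q = T, u = F, s = T), and ((~s | u) ⇒ (~u ∧ ~q)) | ~u holds there. If q is false, the antecedent forces (q = F, u = F, s = F) or (q = F, u = F, s = T), and ((~s | u) ⇒ (~u ∧ ~q)) | ~u holds there. Either way ((~s | u) ⇒ (~u ∧ ~q)) | ~u holds.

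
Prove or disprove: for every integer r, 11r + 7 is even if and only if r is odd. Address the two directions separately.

(⟹) Suppose 11r + 7 is even. Since 11 is odd, 11r and r have the same parity, so 11r + 7 ≡ r + 7 (mod 2). As 7 is odd, 11r + 7 is even exactly when r is odd. Thus r is odd.

(⟸) Conversely, suppose r is odd; write r = 2j + 1. Then 11r + 7 = 11·(2j + 1) + 7 = 2·11j + 18, which is even.

Equivalent; both directions hold.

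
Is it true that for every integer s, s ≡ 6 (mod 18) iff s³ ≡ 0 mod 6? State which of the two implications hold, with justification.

Only the forward direction holds.

(⟹) Suppose s ≡ 6 (mod 18). Then s³ ≡ 6³ = 216 (mod 18), and since 6 ∣ 18, also s³ ≡ 0 (mod 6).

(⟸) This fails: take s = 0. Then 0³ = 0 ≡ 0 (mod 6), yet 0 ≡ 0 (mod 18), not 6.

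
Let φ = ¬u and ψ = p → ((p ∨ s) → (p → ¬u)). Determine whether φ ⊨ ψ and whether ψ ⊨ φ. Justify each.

(→) Assume the antecedent. If s is true, the antecedent forces (s = T, p = F, u = F) or (s = T, p = T, u = F), and p → ((p ∨ s) → (p → ¬u)) holds there. If s is false, the antecedent forces (s = F, p = F, u = F) or (s = F, p = T, u = F), and p → ((p ∨ s) → (p → ¬u)) holds there. Either way p → ((p ∨ s) → (p → ¬u)) holds.

(←) This fails. Under s = F, p = F, u = T, the left side is false but the right side is true.

The forward direction holds; the converse fails.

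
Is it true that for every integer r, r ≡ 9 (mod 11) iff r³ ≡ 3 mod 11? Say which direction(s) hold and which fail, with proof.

(⟹) Suppose r ≡ 9 (mod 11). Write r = 11j + 9. Then (11j + 9)³ = 1331j³ + 3267j² + 2673j + 729 = 11(121j³ + 297j² + 243j + 66) + 3, so r³ ≡ 3 (mod 11).

(⟸) For the converse, argue contrapositively. If r ≢ 9 (mod 11), then r is congruent to one of 0, 1, 2, 3, 4, 5, 6, 7, 8, 10 modulo 11, and these give r³ ≡ 0, 1, 8, 5, 9, 4, 7, 2, 6, 10 respectively — never 3.

Both directions hold.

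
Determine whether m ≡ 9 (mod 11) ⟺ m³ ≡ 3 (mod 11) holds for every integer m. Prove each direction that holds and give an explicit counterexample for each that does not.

Both implications hold.

(←) For the converse, argue contrapositively. If m ≢ 9 (mod 11), then m is congruent to one of 0, 1, 2, 3, 4, 5, 6, 7, 8, 10 modulo 11, and these give m³ ≡ 0, 1, 8, 5, 9, 4, 7, 2, 6, 10 respectively — never 3.

(→) Suppose m ≡ 9 (mod 11). Write m = 11j + 9. Then (11j + 9)³ = 1331j³ + 3267j² + 2673j + 729 = 11(121j³ + 297j² + 243j + 66) + 3, so m³ ≡ 3 (mod 11).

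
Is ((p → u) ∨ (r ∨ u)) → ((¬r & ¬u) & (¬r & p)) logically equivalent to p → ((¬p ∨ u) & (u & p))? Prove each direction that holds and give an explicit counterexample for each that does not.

Neither direction holds.

Forward direction. This fails. Under r = F, p = T, u = F, the left side is true but the right side is false.

Converse. This fails. Under r = F, p = F, u = F, the left side is false but the right side is true.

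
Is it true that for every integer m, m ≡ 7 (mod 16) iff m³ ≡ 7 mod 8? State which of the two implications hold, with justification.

(→) Suppose m ≡ 7 (mod 16). Then m³ ≡ 7³ = 343 (mod 16), and since 8 ∣ 16, also m³ ≡ 7 (mod 8).

(←) This fails: take m = 15. Then 15³ = 3375 ≡ 7 (mod 8), yet 15 ≡ 15 (mod 16), not 7.

(⇒) holds; (⇐) fails.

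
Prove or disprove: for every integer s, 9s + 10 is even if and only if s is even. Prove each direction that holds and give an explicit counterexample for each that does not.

(⟹) Suppose 9s + 10 is even. Since 9 is odd, 9s and s have the same parity, so 9s + 10 ≡ s + 10 (mod 2). As 10 is even, 9s + 10 is even exactly when s is even. Thus s is even.

(⟸) Conversely, suppose s is even; write s = 2j. Then 9s + 10 = 9·(2j) + 10 = 2·9j + 10, which is even.

Equivalent; both directions hold.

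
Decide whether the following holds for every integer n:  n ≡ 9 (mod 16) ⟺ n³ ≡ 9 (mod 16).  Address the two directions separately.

Both directions hold.

(→) Suppose n ≡ 9 (mod 16). Write n = 16j + 9. Then (16j + 9)³ = 4096j³ + 6912j² + 3888j + 729 = 16(256j³ + 432j² + 243j + 45) + 9, so n³ ≡ 9 (mod 16).

(←) Conversely, suppose n³ ≡ 9 (mod 16). The only residue r in {0, …, 15} with r³ ≡ 9 (mod 16) is r = 9, so n ≡ 9 (mod 16).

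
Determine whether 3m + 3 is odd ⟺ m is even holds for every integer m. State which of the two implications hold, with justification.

The biconditional holds.

[⇒] Suppose 3m + 3 is odd. Since 3 is odd, 3m and m have the same parity, so 3m + 3 ≡ m + 3 (mod 2). As 3 is odd, 3m + 3 is odd exactly when m is even. Thus m is even.

[⇐] Conversely, suppose m is even; write m = 2j. Then 3m + 3 = 3·(2j) + 3 = 2·3j + 3, which is odd.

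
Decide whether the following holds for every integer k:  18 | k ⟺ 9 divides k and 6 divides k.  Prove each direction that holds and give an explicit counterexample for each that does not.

(→) If 18 ∣ k, write k = 18q. Since 18 = 2·9, k = 9·(2q), so 9 ∣ k; and since 18 = 3·6, k = 6·(3q), so 6 ∣ k.

(←) Suppose 9 ∣ k and 6 ∣ k. Any common multiple of 9 and 6 is a multiple of their lcm; here lcm(9, 6) = 9·6/gcd(9, 6) = 54/3 = 18, so 18 ∣ k.

The biconditional holds.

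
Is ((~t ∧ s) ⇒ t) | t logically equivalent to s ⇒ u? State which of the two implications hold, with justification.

Neither direction holds.

[⇒] This fails. Under u = F, t = T, s = T, the left side is true but the right side is false.

[⇐] This fails. Under u = T, t = F, s = T, the left side is false but the right side is true.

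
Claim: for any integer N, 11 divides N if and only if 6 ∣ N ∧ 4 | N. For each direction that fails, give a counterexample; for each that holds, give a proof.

[⇒] This fails: take N = 11. Certainly 11 ∣ 11, but 6 ∤ 11.

[⇐] This fails: take N = 12. Both 6 ∣ 12 and 4 ∣ 12, yet 12 is not a multiple of 11 (since 12 = 1·11 + 1), so 11 ∤ 12.

Neither implication holds.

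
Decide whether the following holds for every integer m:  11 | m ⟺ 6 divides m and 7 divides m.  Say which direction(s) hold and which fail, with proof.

(⟹) This fails: take m = 11. Certainly 11 ∣ 11, but 6 ∤ 11.

(⟸) This fails: take m = 42. Both 6 ∣ 42 and 7 ∣ 42, yet 42 is not a multiple of 11 (since 42 = 3·11 + 9), so 11 ∤ 42.

Neither direction holds.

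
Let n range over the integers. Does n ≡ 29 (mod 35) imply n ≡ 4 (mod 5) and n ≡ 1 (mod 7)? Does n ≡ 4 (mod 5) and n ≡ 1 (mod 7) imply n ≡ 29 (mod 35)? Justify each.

Equivalent; both directions hold.

(⇐) If n ≡ 4 (mod 5) and n ≡ 1 (mod 7), then by the Chinese remainder theorem n ≡ 29 (mod 35). This is exactly n ≡ 29 (mod 35).

(⇒) Suppose n ≡ 29 (mod 35); write n = 35j + 29. Since 5 ∣ 35, reducing mod 5 gives n ≡ 29 ≡ 4 (mod 5); since 7 ∣ 35, reducing mod 7 gives n ≡ 29 ≡ 1 (mod 7).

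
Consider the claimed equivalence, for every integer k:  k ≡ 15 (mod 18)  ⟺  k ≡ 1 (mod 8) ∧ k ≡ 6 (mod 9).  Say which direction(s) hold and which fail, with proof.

(⇒) This fails: k = 51 gives 51 ≡ 15 (mod 18) but 51 ≡ 3 (mod 8), so the conjunction on the right does not hold.

(⇐) Conversely, if k ≡ 1 (mod 8) and k ≡ 6 (mod 9), then by the Chinese remainder theorem k ≡ 33 (mod 72). Since 33 ≡ 15 (mod 18) and 18 ∣ 72, we get k ≡ 15 (mod 18).

Only the converse holds.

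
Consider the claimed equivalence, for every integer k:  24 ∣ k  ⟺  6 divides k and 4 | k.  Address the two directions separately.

(→) If 24 ∣ k, write k = 24q. Since 24 = 4·6, k = 6·(4q), so 6 ∣ k; and since 24 = 6·4, k = 4·(6q), so 4 ∣ k.

(←) This fails: take k = 12. Both 6 ∣ 12 and 4 ∣ 12, yet 12 is not a multiple of 24 (since 12 = 0·24 + 12), so 24 ∤ 12.

Only the forward implication holds.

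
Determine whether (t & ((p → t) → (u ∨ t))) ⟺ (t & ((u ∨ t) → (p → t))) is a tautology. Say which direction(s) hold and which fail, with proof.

The biconditional holds.

(⟹) Assume the antecedent. If u is true, the antecedent forces (u = T, p = F, t = T) or (u = T, p = T, t = T), and t & ((u ∨ t) → (p → t)) holds there. If u is false, the antecedent forces (u = F, p = F, t = T) or (u = F, p = T, t = T), and t & ((u ∨ t) → (p → t)) holds there. Either way t & ((u ∨ t) → (p → t)) holds.

(⟸) Assume the antecedent. If u is true, the antecedent forces (u = T, p = F, t = T) or (u = T, p = T, t = T), and t & ((p → t) → (u ∨ t)) holds there. If u is false, the antecedent forces (u = F, p = F, t = T) or (u = F, p = T, t = T), and t & ((p → t) → (u ∨ t)) holds there. Either way t & ((p → t) → (u ∨ t)) holds.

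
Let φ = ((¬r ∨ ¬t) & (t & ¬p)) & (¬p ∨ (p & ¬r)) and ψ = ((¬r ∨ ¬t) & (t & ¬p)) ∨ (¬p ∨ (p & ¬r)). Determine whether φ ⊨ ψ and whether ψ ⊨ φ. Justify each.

Only the forward implication holds.

(⟸) This fails. Under p = F, r = F, t = F, the left side is false but the right side is true.

(⟹) Assume the antecedent. If p is true, the antecedent cannot hold. If p is false, the consequent reduces to true regardless of the other variables. Either way the consequent holds.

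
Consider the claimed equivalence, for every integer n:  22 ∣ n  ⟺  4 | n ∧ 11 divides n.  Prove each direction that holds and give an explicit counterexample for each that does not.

Only the converse holds.

(→) This fails: take n = 22. Certainly 22 ∣ 22, but 4 ∤ 22.

(←) Suppose 4 ∣ n and 11 ∣ n. Any common multiple of 4 and 11 is a multiple of their lcm; here gcd(4, 11) = 1, so lcm(4, 11) = 4·11 = 44, so 44 ∣ n. Since 22 ∣ 44, it follows that 22 ∣ n.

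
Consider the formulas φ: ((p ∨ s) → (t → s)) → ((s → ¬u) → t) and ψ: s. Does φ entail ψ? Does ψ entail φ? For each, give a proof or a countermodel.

Both directions fail.

Forward direction. This fails. Under p = F, u = F, s = F, t = T, the left side is true but the right side is false.

Converse. This fails. Under p = F, u = F, s = T, t = F, the left side is false but the right side is true.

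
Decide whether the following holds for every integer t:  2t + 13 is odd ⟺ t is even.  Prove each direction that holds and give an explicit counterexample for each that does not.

(⇒) fails; (⇐) holds.

(⟹) This fails: take t = 7. Then 2t + 13 = 27, which is odd, yet t = 7 is odd, not even.

(⟸) Suppose t is even. Since 2 is even, 2t is even for every t, so 2t + 13 has the same parity as 13, which is odd. Hence 2t + 13 is odd.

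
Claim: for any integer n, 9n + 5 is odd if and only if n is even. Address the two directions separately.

Both implications hold.

(→) Suppose 9n + 5 is odd. Since 9 is odd, 9n and n have the same parity, so 9n + 5 ≡ n + 5 (mod 2). As 5 is odd, 9n + 5 is odd exactly when n is even. Thus n is even.

(←) Conversely, suppose n is even; write n = 2j. Then 9n + 5 = 9·(2j) + 5 = 2·9j + 5, which is odd.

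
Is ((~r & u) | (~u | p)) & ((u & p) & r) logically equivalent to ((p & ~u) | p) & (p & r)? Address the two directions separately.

Only the forward direction holds.

[⇒] Assume the antecedent. If u is true, the antecedent forces (u = T, r = T, p = T), and ((p & ~u) | p) & (p & r) holds there. If u is false, the antecedent cannot hold. Either way ((p & ~u) | p) & (p & r) holds.

[⇐] This fails. Under u = F, r = T, p = T, the left side is false but the right side is true.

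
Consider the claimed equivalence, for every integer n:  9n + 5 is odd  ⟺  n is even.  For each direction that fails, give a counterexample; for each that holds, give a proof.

Converse. Suppose n is even; write n = 2j. Then 9n + 5 = 9·(2j) + 5 = 2·9j + 5, which is odd.

Forward direction. Suppose 9n + 5 is odd. Since 9 is odd, 9n and n have the same parity, so 9n + 5 ≡ n + 5 (mod 2). As 5 is odd, 9n + 5 is odd exactly when n is even. Thus n is even.

Both implications hold.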